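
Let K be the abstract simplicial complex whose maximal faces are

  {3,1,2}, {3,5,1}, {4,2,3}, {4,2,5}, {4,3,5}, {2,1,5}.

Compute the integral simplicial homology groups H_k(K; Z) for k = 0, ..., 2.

H_0 ≅ Z,  H_1 = 0,  H_2 ≅ Z.

Take the total order 1 < 2 < 3 < 4 < 5 on the vertex set. Then K (dimension 2) consists of the simplices:

  0-simplices (5): [1], [2], [3], [4], [5]
  1-simplices (9): [1,2], [1,3], [1,5], [2,3], [2,4], [2,5], [3,4], [3,5], [4,5]
  2-simplices (6): [1,2,3], [1,2,5], [1,3,5], [2,3,4], [2,4,5], [3,4,5]

so the chain groups are C_0 ≅ Z^5, C_1 ≅ Z^9, C_2 ≅ Z^6.

The boundary map ∂_1: C_1 → C_0 maps an edge to its endpoints' difference, ∂[p,q] = q − p.
This gives a 5×9 integer matrix of rank 4; reducing to Smith normal form yields diagonal entries (1,1,1,1).

Boundary ∂_2: C_2 → C_1 sends each 2-simplex [p,q,r] to [q,r] − [p,r] + [p,q]. For instance
  ∂[1,2,3] = [2,3] − [1,3] + [1,2],
  ∂[1,2,5] = [2,5] − [1,5] + [1,2].
The resulting 9×6 matrix has rank 5, and its Smith normal form has invariant factors (1,1,1,1,1).

Computing H_k = (kernel of ∂_k) / (image of ∂_{k+1}):

  H_0: rank C_0 − rank ∂_1 = 5 − 4 = 1, and the invariant factors of ∂_1 are all 1, so H_0 = Z.
  H_1: rank ker ∂_1 − rank ∂_2 = (9 − 4) − 5 = 0, and the invariant factors of ∂_2 are all 1, so H_1 = 0.
  H_2: rank ker ∂_2 − rank ∂_3 = (6 − 5) − 0 = 1, and there is no ∂_3, so H_2 = Z.

As a check, the Euler characteristic is 5 − 9 + 6 = 2, which agrees with 1 − 0 + 1 = 2.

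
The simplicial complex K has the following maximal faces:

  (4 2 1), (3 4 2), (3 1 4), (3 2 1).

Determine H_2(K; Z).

H_2 = Z.

Order the vertices as 1 < 2 < 3 < 4. Listing each simplex with vertices in this order, K has dimension 2 with simplices:

  0-simplices (4): [1], [2], [3], [4]
  1-simplices (6): [1,2], [1,3], [1,4], [2,3], [2,4], [3,4]
  2-simplices (4): [1,2,3], [1,2,4], [1,3,4], [2,3,4]

Hence C_0 ≅ Z^4, C_1 ≅ Z^6, C_2 ≅ Z^4.

Boundary ∂_1: C_1 → C_0 maps an edge to its endpoints' difference, ∂[p,q] = q − p. For instance
  ∂[1,4] = [4] − [1].
This gives a 4×6 integer matrix of rank 3; reducing to Smith normal form yields diagonal entries (1,1,1).

Boundary ∂_2: C_2 → C_1 maps a triangle to the signed sum of its edges. For instance
  ∂[1,2,3] = [2,3] − [1,3] + [1,2],
  ∂[2,3,4] = [3,4] − [2,4] + [2,3].
As a 6×4 matrix over Z this has rank 3, with invariant factors (1,1,1).

Computing H_k = (kernel of ∂_k) / (image of ∂_{k+1}):

  H_2: rank ker ∂_2 − rank ∂_3 = (4 − 3) − 0 = 1, and there is no ∂_3, so H_2 ≅ Z.

(K is a triangulation of the 2-sphere S^2.)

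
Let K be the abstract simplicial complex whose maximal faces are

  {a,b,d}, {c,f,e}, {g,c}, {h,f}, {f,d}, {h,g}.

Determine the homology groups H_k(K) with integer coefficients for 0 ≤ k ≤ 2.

H_0 ≅ Z,  H_1 ≅ Z,  H_2 = 0.

Fix the vertex order a < b < c < d < e < f < g < h and write every simplex with vertices in increasing order. Then dim K = 2 and the simplices of K are:

  0-simplices (8): a, b, c, d, e, f, g, h
  1-simplices (10): ab, ad, bd, ce, cf, cg, df, ef, fh, gh
  2-simplices (2): abd, cef

giving chain groups C_0 ≅ Z^8, C_1 ≅ Z^10, C_2 ≅ Z^2.

Boundary ∂_1: C_1 → C_0 maps an edge to its endpoints' difference, ∂[p,q] = q − p. For instance
  ∂ef = f − e.
The 8×10 boundary matrix has rank 7 and Smith normal form diag(1,1,1,1,1,1,1).

The boundary map ∂_2: C_2 → C_1 acts by ∂[p,q,r] = [q,r] − [p,r] + [p,q]. For instance
  ∂cef = ef − cf + ce,
  ∂abd = bd − ad + ab.
This gives a 10×2 integer matrix of rank 2; reducing to Smith normal form yields diagonal entries (1,1).

Computing H_k = (kernel of ∂_k) / (image of ∂_{k+1}):

  H_0: rank C_0 − rank ∂_1 = 8 − 7 = 1, and the invariant factors of ∂_1 are all 1, so H_0 ≅ Z.
  H_1: rank ker ∂_1 − rank ∂_2 = (10 − 7) − 2 = 1, and the invariant factors of ∂_2 are all 1, so H_1 ≅ Z.
  H_2: rank ker ∂_2 − rank ∂_3 = (2 − 2) − 0 = 0, and there is no ∂_3, so H_2 ≅ 0.

As a check, the Euler characteristic is 8 − 10 + 2 = 0, which agrees with 1 − 1 + 0 = 0.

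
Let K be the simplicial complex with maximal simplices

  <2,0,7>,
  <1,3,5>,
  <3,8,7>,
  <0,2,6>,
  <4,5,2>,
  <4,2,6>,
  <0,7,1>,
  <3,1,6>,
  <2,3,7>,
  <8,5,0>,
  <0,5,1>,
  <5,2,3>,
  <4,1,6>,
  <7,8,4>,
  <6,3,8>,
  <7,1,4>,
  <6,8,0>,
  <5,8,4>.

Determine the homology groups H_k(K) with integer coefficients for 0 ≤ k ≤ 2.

H_0 ≅ Z,  H_1 ≅ Z^2,  H_2 ≅ Z.

Order the vertices as 0 < 1 < 2 < 3 < 4 < 5 < 6 < 7 < 8. Listing each simplex with vertices in this order, K has dimension 2 with simplices:

  0-simplices (9): [0], [1], [2], [3], [4], [5], [6], [7], [8]
  1-simplices (27): (27 of them)
  2-simplices (18): [0,1,5], [0,1,7], [0,2,6], [0,2,7], [0,5,8], [0,6,8], [1,3,5], [1,3,6], [1,4,6], [1,4,7], [2,3,5], [2,3,7], [2,4,5], [2,4,6], [3,6,8], [3,7,8], [4,5,8], [4,7,8]

so the chain groups are C_0 ≅ Z^9, C_1 ≅ Z^27, C_2 ≅ Z^18.

∂_1: C_1 → C_0 maps an edge to its endpoints' difference, ∂[p,q] = q − p. For instance
  ∂[2,6] = [6] − [2].
As a 9×27 matrix over Z this has rank 8, with invariant factors (1,1,1,1,1,1,1,1).

Boundary ∂_2: C_2 → C_1 acts by ∂[p,q,r] = [q,r] − [p,r] + [p,q]. For instance
  ∂[3,6,8] = [6,8] − [3,8] + [3,6],
  ∂[2,3,5] = [3,5] − [2,5] + [2,3].
The 27×18 boundary matrix has rank 17 and Smith normal form diag(1,1,1,1,1,1,1,1,1,1,1,1,1,1,1,1,1).

From H_k ≅ ker(∂_k) / im(∂_{k+1}) we obtain:

  H_0: rank C_0 − rank ∂_1 = 9 − 8 = 1, and the invariant factors of ∂_1 are all 1, so H_0 = Z.
  H_1: rank ker ∂_1 − rank ∂_2 = (27 − 8) − 17 = 2, and the invariant factors of ∂_2 are all 1, so H_1 = Z^2.
  H_2: rank ker ∂_2 − rank ∂_3 = (18 − 17) − 0 = 1, and there is no ∂_3, so H_2 = Z.

As a check, the Euler characteristic is 9 − 27 + 18 = 0, which agrees with 1 − 2 + 1 = 0.
(K is a triangulation of the torus T^2.)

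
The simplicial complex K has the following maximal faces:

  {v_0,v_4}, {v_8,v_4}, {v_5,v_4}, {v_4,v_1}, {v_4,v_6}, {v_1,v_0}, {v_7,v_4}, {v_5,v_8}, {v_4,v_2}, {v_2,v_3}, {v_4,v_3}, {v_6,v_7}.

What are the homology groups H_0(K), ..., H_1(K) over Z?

Take the total order v_0 < v_1 < v_2 < v_3 < v_4 < v_5 < v_6 < v_7 < v_8 on the vertex set. Then K (dimension 1) consists of the simplices:

  0-simplices (9): [v_0], [v_1], [v_2], [v_3], [v_4], [v_5], [v_6], [v_7], [v_8]
  1-simplices (12): [v_0,v_1], [v_0,v_4], [v_1,v_4], [v_2,v_3], [v_2,v_4], [v_3,v_4], [v_4,v_5], [v_4,v_6], [v_4,v_7], [v_4,v_8], [v_5,v_8], [v_6,v_7]

giving chain groups C_0 ≅ Z^9, C_1 ≅ Z^12.

∂_1: C_1 → C_0 is given by ∂[p,q] = [q] − [p]. For instance
  ∂[v_6,v_7] = [v_7] − [v_6].
As a 9×12 matrix over Z this has rank 8, with invariant factors (1,1,1,1,1,1,1,1).

From H_k ≅ ker(∂_k) / im(∂_{k+1}) we obtain:

  H_0: rank C_0 − rank ∂_1 = 9 − 8 = 1, and the invariant factors of ∂_1 are all 1, so H_0 = Z.
  H_1: rank ker ∂_1 − rank ∂_2 = (12 − 8) − 0 = 4, and there is no ∂_2, so H_1 = Z^4.

As a check, the Euler characteristic is 9 − 12 = -3, which agrees with 1 − 4 = -3.

H_0 = Z,  H_1 = Z^4.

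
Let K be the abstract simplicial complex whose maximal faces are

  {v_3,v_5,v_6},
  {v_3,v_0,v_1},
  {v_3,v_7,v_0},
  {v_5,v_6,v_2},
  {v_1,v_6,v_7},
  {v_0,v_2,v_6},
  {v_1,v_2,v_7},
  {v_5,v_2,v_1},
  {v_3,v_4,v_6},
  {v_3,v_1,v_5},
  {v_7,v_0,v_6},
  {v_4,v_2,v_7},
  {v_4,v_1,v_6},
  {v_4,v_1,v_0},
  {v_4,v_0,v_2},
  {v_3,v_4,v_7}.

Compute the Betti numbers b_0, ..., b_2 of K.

We work with the vertex ordering v_0 < v_1 < v_2 < v_3 < v_4 < v_5 < v_6 < v_7. The simplices of K, each written with vertices in increasing order, are:

  0-simplices (8): [v_0], [v_1], [v_2], [v_3], [v_4], [v_5], [v_6], [v_7]
  1-simplices (24): (24 of them)
  2-simplices (16): (16 of them)

Hence C_0 ≅ Z^8, C_1 ≅ Z^24, C_2 ≅ Z^16.

Boundary ∂_1: C_1 → C_0 maps an edge to its endpoints' difference, ∂[p,q] = q − p. For instance
  ∂[v_0,v_6] = [v_6] − [v_0].
As a 8×24 matrix over Z this has rank 7, with invariant factors (1,1,1,1,1,1,1).

The boundary map ∂_2: C_2 → C_1 acts by ∂[p,q,r] = [q,r] − [p,r] + [p,q]. For instance
  ∂[v_0,v_3,v_7] = [v_3,v_7] − [v_0,v_7] + [v_0,v_3],
  ∂[v_0,v_6,v_7] = [v_6,v_7] − [v_0,v_7] + [v_0,v_6].
The resulting 24×16 matrix has rank 15, and its Smith normal form has invariant factors (1,1,1,1,1,1,1,1,1,1,1,1,1,1,1).

Reading off H_k = ker ∂_k / im ∂_{k+1}:

  H_0: rank C_0 − rank ∂_1 = 8 − 7 = 1, and the invariant factors of ∂_1 are all 1, so H_0 ≅ Z.
  H_1: rank ker ∂_1 − rank ∂_2 = (24 − 7) − 15 = 2, and the invariant factors of ∂_2 are all 1, so H_1 ≅ Z^2.
  H_2: rank ker ∂_2 − rank ∂_3 = (16 − 15) − 0 = 1, and there is no ∂_3, so H_2 ≅ Z.

Hence the Betti numbers are b_0 = 1, b_1 = 2, b_2 = 1.

b_0 = 1, b_1 = 2, b_2 = 1.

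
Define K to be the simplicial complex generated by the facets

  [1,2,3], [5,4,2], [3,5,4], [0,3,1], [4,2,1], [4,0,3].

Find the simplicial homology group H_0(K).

H_0 = Z.

We work with the vertex ordering 0 < 1 < 2 < 3 < 4 < 5. The simplices of K, each written with vertices in increasing order, are:

  0-simplices (6): [0], [1], [2], [3], [4], [5]
  1-simplices (12): [0,1], [0,3], [0,4], [1,2], [1,3], [1,4], [2,3], [2,4], [2,5], [3,4], [3,5], [4,5]
  2-simplices (6): [0,1,3], [0,3,4], [1,2,3], [1,2,4], [2,4,5], [3,4,5]

giving chain groups C_0 ≅ Z^6, C_1 ≅ Z^12, C_2 ≅ Z^6.

Boundary ∂_1: C_1 → C_0 sends each edge [p,q] (with p < q) to q − p. For instance
  ∂[1,2] = [2] − [1].
The 6×12 boundary matrix has rank 5 and Smith normal form diag(1,1,1,1,1).

The boundary map ∂_2: C_2 → C_1 acts by ∂[p,q,r] = [q,r] − [p,r] + [p,q]. For instance
  ∂[0,3,4] = [3,4] − [0,4] + [0,3],
  ∂[1,2,3] = [2,3] − [1,3] + [1,2].
As a 12×6 matrix over Z this has rank 6, with invariant factors (1,1,1,1,1,1).

Reading off H_k = ker ∂_k / im ∂_{k+1}:

  H_0: rank C_0 − rank ∂_1 = 6 − 5 = 1, and the invariant factors of ∂_1 are all 1, so H_0 = Z.

(K is a triangulation of the cylinder S^1 x I.)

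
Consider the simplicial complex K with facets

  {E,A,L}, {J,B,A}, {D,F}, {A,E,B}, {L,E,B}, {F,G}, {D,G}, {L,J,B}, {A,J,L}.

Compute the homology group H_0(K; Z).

H_0 ≅ Z^2.

We work with the vertex ordering A < B < D < E < F < G < J < L. The simplices of K, each written with vertices in increasing order, are:

  0-simplices (8): A, B, D, E, F, G, J, L
  1-simplices (12): AB, AE, AJ, AL, BE, BJ, BL, DF, DG, EL, FG, JL
  2-simplices (6): ABE, ABJ, AEL, AJL, BEL, BJL

Hence C_0 ≅ Z^8, C_1 ≅ Z^12, C_2 ≅ Z^6.

∂_1: C_1 → C_0 is given by ∂[p,q] = [q] − [p].
As a 8×12 matrix over Z this has rank 6, with invariant factors (1,1,1,1,1,1).

The boundary map ∂_2: C_2 → C_1 sends each 2-simplex [p,q,r] to [q,r] − [p,r] + [p,q]. For instance
  ∂BEL = EL − BL + BE,
  ∂ABJ = BJ − AJ + AB.
As a 12×6 matrix over Z this has rank 5, with invariant factors (1,1,1,1,1).

Now H_k = ker ∂_k / im ∂_{k+1}, so:

  H_0: rank C_0 − rank ∂_1 = 8 − 6 = 2, and the invariant factors of ∂_1 are all 1, so H_0 ≅ Z^2.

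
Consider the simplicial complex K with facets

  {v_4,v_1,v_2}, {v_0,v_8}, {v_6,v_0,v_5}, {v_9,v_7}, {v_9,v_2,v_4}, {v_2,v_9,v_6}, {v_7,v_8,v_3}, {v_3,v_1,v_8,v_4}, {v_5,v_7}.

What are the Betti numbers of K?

b_0 = 1, b_1 = 3, b_2 = 0, b_3 = 0.

We work with the vertex ordering v_0 < v_1 < v_2 < v_3 < v_4 < v_5 < v_6 < v_7 < v_8 < v_9. The simplices of K, each written with vertices in increasing order, are:

  0-simplices (10): [v_0], [v_1], [v_2], [v_3], [v_4], [v_5], [v_6], [v_7], [v_8], [v_9]
  1-simplices (20): (20 of them)
  2-simplices (9): [v_0,v_5,v_6], [v_1,v_2,v_4], [v_1,v_3,v_4], [v_1,v_3,v_8], [v_1,v_4,v_8], [v_2,v_4,v_9], [v_2,v_6,v_9], [v_3,v_4,v_8], [v_3,v_7,v_8]
  3-simplices (1): [v_1,v_3,v_4,v_8]

so the chain groups are C_0 ≅ Z^10, C_1 ≅ Z^20, C_2 ≅ Z^9, C_3 ≅ Z^1.

Boundary ∂_1: C_1 → C_0 maps an edge to its endpoints' difference, ∂[p,q] = q − p.
The resulting 10×20 matrix has rank 9, and its Smith normal form has invariant factors (1,1,1,1,1,1,1,1,1).

The boundary map ∂_2: C_2 → C_1 maps a triangle to the signed sum of its edges. For instance
  ∂[v_0,v_5,v_6] = [v_5,v_6] − [v_0,v_6] + [v_0,v_5],
  ∂[v_3,v_7,v_8] = [v_7,v_8] − [v_3,v_8] + [v_3,v_7].
This gives a 20×9 integer matrix of rank 8; reducing to Smith normal form yields diagonal entries (1,1,1,1,1,1,1,1).

The boundary map ∂_3: C_3 → C_2 sends each 3-simplex σ to the alternating sum Σ_i (−1)^i (σ with its i-th vertex removed). For instance
  ∂[v_1,v_3,v_4,v_8] = [v_3,v_4,v_8] − [v_1,v_4,v_8] + [v_1,v_3,v_8] − [v_1,v_3,v_4].
This gives a 9×1 integer matrix of rank 1; reducing to Smith normal form yields diagonal entries (1).

From H_k ≅ ker(∂_k) / im(∂_{k+1}) we obtain:

  H_0: rank C_0 − rank ∂_1 = 10 − 9 = 1, and the invariant factors of ∂_1 are all 1, so H_0 ≅ Z.
  H_1: rank ker ∂_1 − rank ∂_2 = (20 − 9) − 8 = 3, and the invariant factors of ∂_2 are all 1, so H_1 ≅ Z^3.
  H_2: rank ker ∂_2 − rank ∂_3 = (9 − 8) − 1 = 0, and the invariant factors of ∂_3 are all 1, so H_2 ≅ 0.
  H_3: rank ker ∂_3 − rank ∂_4 = (1 − 1) − 0 = 0, and there is no ∂_4, so H_3 ≅ 0.

Hence the Betti numbers are b_0 = 1, b_1 = 3, b_2 = 0, b_3 = 0.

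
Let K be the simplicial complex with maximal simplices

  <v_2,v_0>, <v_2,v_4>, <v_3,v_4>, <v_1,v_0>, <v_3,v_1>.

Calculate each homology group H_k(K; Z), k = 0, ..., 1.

We work with the vertex ordering v_0 < v_1 < v_2 < v_3 < v_4. The simplices of K, each written with vertices in increasing order, are:

  0-simplices (5): [v_0], [v_1], [v_2], [v_3], [v_4]
  1-simplices (5): [v_0,v_1], [v_0,v_2], [v_1,v_3], [v_2,v_4], [v_3,v_4]

giving chain groups C_0 ≅ Z^5, C_1 ≅ Z^5.

∂_1: C_1 → C_0 maps an edge to its endpoints' difference, ∂[p,q] = q − p. For instance
  ∂[v_0,v_2] = [v_2] − [v_0].
This gives a 5×5 integer matrix of rank 4; reducing to Smith normal form yields diagonal entries (1,1,1,1).

Computing H_k = (kernel of ∂_k) / (image of ∂_{k+1}):

  H_0: rank C_0 − rank ∂_1 = 5 − 4 = 1, and the invariant factors of ∂_1 are all 1, so H_0 = Z.
  H_1: rank ker ∂_1 − rank ∂_2 = (5 − 4) − 0 = 1, and there is no ∂_2, so H_1 = Z.

(K is a triangulation of the circle S^1.)

H_0 = Z,  H_1 = Z.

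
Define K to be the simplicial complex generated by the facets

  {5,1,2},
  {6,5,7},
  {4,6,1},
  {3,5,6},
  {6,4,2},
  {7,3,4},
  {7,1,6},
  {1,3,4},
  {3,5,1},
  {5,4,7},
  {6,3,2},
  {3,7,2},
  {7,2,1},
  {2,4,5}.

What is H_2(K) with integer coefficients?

H_2 ≅ Z.

Fix the vertex order 1 < 2 < 3 < 4 < 5 < 6 < 7 and write every simplex with vertices in increasing order. Then dim K = 2 and the simplices of K are:

  0-simplices (7): [1], [2], [3], [4], [5], [6], [7]
  1-simplices (21): [1,2], [1,3], [1,4], [1,5], [1,6], [1,7], [2,3], [2,4], [2,5], [2,6], [2,7], [3,4], [3,5], [3,6], [3,7], [4,5], [4,6], [4,7], [5,6], [5,7], [6,7]
  2-simplices (14): [1,2,5], [1,2,7], [1,3,4], [1,3,5], [1,4,6], [1,6,7], [2,3,6], [2,3,7], [2,4,5], [2,4,6], [3,4,7], [3,5,6], [4,5,7], [5,6,7]

so the chain groups are C_0 ≅ Z^7, C_1 ≅ Z^21, C_2 ≅ Z^14.

Boundary ∂_1: C_1 → C_0 maps an edge to its endpoints' difference, ∂[p,q] = q − p. For instance
  ∂[1,2] = [2] − [1].
This gives a 7×21 integer matrix of rank 6; reducing to Smith normal form yields diagonal entries (1,1,1,1,1,1).

Boundary ∂_2: C_2 → C_1 maps a triangle to the signed sum of its edges. For instance
  ∂[2,3,7] = [3,7] − [2,7] + [2,3],
  ∂[5,6,7] = [6,7] − [5,7] + [5,6].
The resulting 21×14 matrix has rank 13, and its Smith normal form has invariant factors (1,1,1,1,1,1,1,1,1,1,1,1,1).

Now H_k = ker ∂_k / im ∂_{k+1}, so:

  H_2: rank ker ∂_2 − rank ∂_3 = (14 − 13) − 0 = 1, and there is no ∂_3, so H_2 ≅ Z.

(K is a triangulation of the torus T^2.)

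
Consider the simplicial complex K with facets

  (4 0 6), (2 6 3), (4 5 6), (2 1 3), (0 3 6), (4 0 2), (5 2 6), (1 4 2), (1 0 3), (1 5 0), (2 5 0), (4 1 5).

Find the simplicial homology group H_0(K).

K has 7 vertices, 18 edges, 12 triangles.
rank ∂_0 = 0, rank ∂_1 = 6 ⇒ b_0 = 7 − 0 − 6 = 1; all invariant factors of ∂_1 are 1 so no torsion. So H_0 ≅ Z.

H_0 = Z.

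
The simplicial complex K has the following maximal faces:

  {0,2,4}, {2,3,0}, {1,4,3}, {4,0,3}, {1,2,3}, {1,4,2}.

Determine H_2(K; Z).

We work with the vertex ordering 0 < 1 < 2 < 3 < 4. The simplices of K, each written with vertices in increasing order, are:

  0-simplices (5): [0], [1], [2], [3], [4]
  1-simplices (9): [0,2], [0,3], [0,4], [1,2], [1,3], [1,4], [2,3], [2,4], [3,4]
  2-simplices (6): [0,2,3], [0,2,4], [0,3,4], [1,2,3], [1,2,4], [1,3,4]

Hence C_0 ≅ Z^5, C_1 ≅ Z^9, C_2 ≅ Z^6.

Boundary ∂_1: C_1 → C_0 is given by ∂[p,q] = [q] − [p].
The resulting 5×9 matrix has rank 4, and its Smith normal form has invariant factors (1,1,1,1).

∂_2: C_2 → C_1 acts by ∂[p,q,r] = [q,r] − [p,r] + [p,q]. For instance
  ∂[0,3,4] = [3,4] − [0,4] + [0,3],
  ∂[1,2,3] = [2,3] − [1,3] + [1,2].
This gives a 9×6 integer matrix of rank 5; reducing to Smith normal form yields diagonal entries (1,1,1,1,1).

Reading off H_k = ker ∂_k / im ∂_{k+1}:

  H_2: rank ker ∂_2 − rank ∂_3 = (6 − 5) − 0 = 1, and there is no ∂_3, so H_2 ≅ Z.

H_2 = Z.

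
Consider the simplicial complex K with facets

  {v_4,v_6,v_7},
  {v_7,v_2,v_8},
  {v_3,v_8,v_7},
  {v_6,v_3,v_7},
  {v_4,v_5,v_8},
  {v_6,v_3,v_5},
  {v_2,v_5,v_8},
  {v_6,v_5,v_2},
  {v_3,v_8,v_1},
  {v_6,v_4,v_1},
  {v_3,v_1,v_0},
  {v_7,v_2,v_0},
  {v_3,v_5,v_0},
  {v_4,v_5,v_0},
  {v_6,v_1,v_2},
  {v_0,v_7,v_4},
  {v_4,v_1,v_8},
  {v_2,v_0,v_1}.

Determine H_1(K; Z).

Take the total order v_0 < v_1 < v_2 < v_3 < v_4 < v_5 < v_6 < v_7 < v_8 on the vertex set. Then K (dimension 2) consists of the simplices:

  0-simplices (9): [v_0], [v_1], [v_2], [v_3], [v_4], [v_5], [v_6], [v_7], [v_8]
  1-simplices (27): (27 of them)
  2-simplices (18): (18 of them)

giving chain groups C_0 ≅ Z^9, C_1 ≅ Z^27, C_2 ≅ Z^18.

The boundary map ∂_1: C_1 → C_0 is given by ∂[p,q] = [q] − [p].
The resulting 9×27 matrix has rank 8, and its Smith normal form has invariant factors (1,1,1,1,1,1,1,1).

Boundary ∂_2: C_2 → C_1 acts by ∂[p,q,r] = [q,r] − [p,r] + [p,q]. For instance
  ∂[v_2,v_5,v_6] = [v_5,v_6] − [v_2,v_6] + [v_2,v_5],
  ∂[v_3,v_7,v_8] = [v_7,v_8] − [v_3,v_8] + [v_3,v_7].
This gives a 27×18 integer matrix of rank 17; reducing to Smith normal form yields diagonal entries (1,1,1,1,1,1,1,1,1,1,1,1,1,1,1,1,1).

Reading off H_k = ker ∂_k / im ∂_{k+1}:

  H_1: rank ker ∂_1 − rank ∂_2 = (27 − 8) − 17 = 2, and the invariant factors of ∂_2 are all 1, so H_1 = Z^2.

(K is a triangulation of the torus T^2.)

H_1 ≅ Z^2.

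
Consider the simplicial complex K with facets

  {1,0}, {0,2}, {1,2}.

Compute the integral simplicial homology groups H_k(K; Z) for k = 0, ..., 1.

H_0 ≅ Z,  H_1 ≅ Z.

Take the total order 0 < 1 < 2 on the vertex set. Then K (dimension 1) consists of the simplices:

  0-simplices (3): [0], [1], [2]
  1-simplices (3): [0,1], [0,2], [1,2]

Hence C_0 ≅ Z^3, C_1 ≅ Z^3.

The boundary map ∂_1: C_1 → C_0 maps an edge to its endpoints' difference, ∂[p,q] = q − p.
As a 3×3 matrix over Z this has rank 2, with invariant factors (1,1).

Computing H_k = (kernel of ∂_k) / (image of ∂_{k+1}):

  H_0: rank C_0 − rank ∂_1 = 3 − 2 = 1, and the invariant factors of ∂_1 are all 1, so H_0 = Z.
  H_1: rank ker ∂_1 − rank ∂_2 = (3 − 2) − 0 = 1, and there is no ∂_2, so H_1 = Z.

(K is a triangulation of the circle S^1.)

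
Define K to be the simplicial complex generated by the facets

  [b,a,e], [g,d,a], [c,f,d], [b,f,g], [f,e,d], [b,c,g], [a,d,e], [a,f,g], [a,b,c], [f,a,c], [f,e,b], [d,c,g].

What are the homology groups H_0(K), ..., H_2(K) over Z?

We work with the vertex ordering a < b < c < d < e < f < g. The simplices of K, each written with vertices in increasing order, are:

  0-simplices (7): a, b, c, d, e, f, g
  1-simplices (18): ab, ac, ad, ae, af, ag, bc, be, bf, bg, cd, cf, cg, de, df, dg, ef, fg
  2-simplices (12): abc, abe, acf, ade, adg, afg, bcg, bef, bfg, cdf, cdg, def

Hence C_0 ≅ Z^7, C_1 ≅ Z^18, C_2 ≅ Z^12.

∂_1: C_1 → C_0 sends each edge [p,q] (with p < q) to q − p. For instance
  ∂dg = g − d.
The resulting 7×18 matrix has rank 6, and its Smith normal form has invariant factors (1,1,1,1,1,1).

The boundary map ∂_2: C_2 → C_1 acts by ∂[p,q,r] = [q,r] − [p,r] + [p,q]. For instance
  ∂abc = bc − ac + ab,
  ∂cdg = dg − cg + cd.
The resulting 18×12 matrix has rank 12, and its Smith normal form has invariant factors (1,1,1,1,1,1,1,1,1,1,1,2).

Now H_k = ker ∂_k / im ∂_{k+1}, so:

  H_0: rank C_0 − rank ∂_1 = 7 − 6 = 1, and the invariant factors of ∂_1 are all 1, so H_0 ≅ Z.
  H_1: rank ker ∂_1 − rank ∂_2 = (18 − 6) − 12 = 0, and ∂_2 has invariant factor 2 > 1, so H_1 ≅ Z/2.
  H_2: rank ker ∂_2 − rank ∂_3 = (12 − 12) − 0 = 0, and there is no ∂_3, so H_2 ≅ 0.

(K is a triangulation of the real projective plane RP^2.)

H_0 ≅ Z,  H_1 ≅ Z/2,  H_2 = 0.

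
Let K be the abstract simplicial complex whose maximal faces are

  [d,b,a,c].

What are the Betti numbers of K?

b_0 = 1, b_1 = 0, b_2 = 0, b_3 = 0.

Fix the vertex order a < b < c < d and write every simplex with vertices in increasing order. Then dim K = 3 and the simplices of K are:

  0-simplices (4): a, b, c, d
  1-simplices (6): ab, ac, ad, bc, bd, cd
  2-simplices (4): abc, abd, acd, bcd
  3-simplices (1): abcd

giving chain groups C_0 ≅ Z^4, C_1 ≅ Z^6, C_2 ≅ Z^4, C_3 ≅ Z^1.

Boundary ∂_1: C_1 → C_0 is given by ∂[p,q] = [q] − [p]. For instance
  ∂ab = b − a.
This gives a 4×6 integer matrix of rank 3; reducing to Smith normal form yields diagonal entries (1,1,1).

The boundary map ∂_2: C_2 → C_1 maps a triangle to the signed sum of its edges. For instance
  ∂bcd = cd − bd + bc,
  ∂abd = bd − ad + ab.
The 6×4 boundary matrix has rank 3 and Smith normal form diag(1,1,1).

Boundary ∂_3: C_3 → C_2 sends each 3-simplex σ to the alternating sum Σ_i (−1)^i (σ with its i-th vertex removed). For instance
  ∂abcd = bcd − acd + abd − abc.
The 4×1 boundary matrix has rank 1 and Smith normal form diag(1).

Computing H_k = (kernel of ∂_k) / (image of ∂_{k+1}):

  H_0: rank C_0 − rank ∂_1 = 4 − 3 = 1, and the invariant factors of ∂_1 are all 1, so H_0 ≅ Z.
  H_1: rank ker ∂_1 − rank ∂_2 = (6 − 3) − 3 = 0, and the invariant factors of ∂_2 are all 1, so H_1 ≅ 0.
  H_2: rank ker ∂_2 − rank ∂_3 = (4 − 3) − 1 = 0, and the invariant factors of ∂_3 are all 1, so H_2 ≅ 0.
  H_3: rank ker ∂_3 − rank ∂_4 = (1 − 1) − 0 = 0, and there is no ∂_4, so H_3 ≅ 0.

Hence the Betti numbers are b_0 = 1, b_1 = 0, b_2 = 0, b_3 = 0.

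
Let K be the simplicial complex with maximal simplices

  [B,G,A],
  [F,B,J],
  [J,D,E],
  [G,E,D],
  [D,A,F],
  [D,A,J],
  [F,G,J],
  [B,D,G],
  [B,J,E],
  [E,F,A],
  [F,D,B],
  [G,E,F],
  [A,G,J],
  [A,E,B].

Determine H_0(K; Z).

Order the vertices as A < B < D < E < F < G < J. Listing each simplex with vertices in this order, K has dimension 2 with simplices:

  0-simplices (7): A, B, D, E, F, G, J
  1-simplices (21): AB, AD, AE, AF, AG, AJ, BD, BE, BF, BG, BJ, DE, DF, DG, DJ, EF, EG, EJ, FG, FJ, GJ
  2-simplices (14): ABE, ABG, ADF, ADJ, AEF, AGJ, BDF, BDG, BEJ, BFJ, DEG, DEJ, EFG, FGJ

Hence C_0 ≅ Z^7, C_1 ≅ Z^21, C_2 ≅ Z^14.

Boundary ∂_1: C_1 → C_0 maps an edge to its endpoints' difference, ∂[p,q] = q − p. For instance
  ∂BE = E − B.
This gives a 7×21 integer matrix of rank 6; reducing to Smith normal form yields diagonal entries (1,1,1,1,1,1).

The boundary map ∂_2: C_2 → C_1 sends each 2-simplex [p,q,r] to [q,r] − [p,r] + [p,q]. For instance
  ∂DEJ = EJ − DJ + DE,
  ∂FGJ = GJ − FJ + FG.
As a 21×14 matrix over Z this has rank 13, with invariant factors (1,1,1,1,1,1,1,1,1,1,1,1,1).

Now H_k = ker ∂_k / im ∂_{k+1}, so:

  H_0: rank C_0 − rank ∂_1 = 7 − 6 = 1, and the invariant factors of ∂_1 are all 1, so H_0 = Z.

(K is a triangulation of the torus T^2.)

H_0 = Z.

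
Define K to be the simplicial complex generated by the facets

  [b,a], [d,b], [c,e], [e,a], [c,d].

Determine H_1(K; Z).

H_1 ≅ Z.

Fix the vertex order a < b < c < d < e and write every simplex with vertices in increasing order. Then dim K = 1 and the simplices of K are:

  0-simplices (5): a, b, c, d, e
  1-simplices (5): ab, ae, bd, cd, ce

so the chain groups are C_0 ≅ Z^5, C_1 ≅ Z^5.

Boundary ∂_1: C_1 → C_0 maps an edge to its endpoints' difference, ∂[p,q] = q − p.
This gives a 5×5 integer matrix of rank 4; reducing to Smith normal form yields diagonal entries (1,1,1,1).

From H_k ≅ ker(∂_k) / im(∂_{k+1}) we obtain:

  H_1: rank ker ∂_1 − rank ∂_2 = (5 − 4) − 0 = 1, and there is no ∂_2, so H_1 ≅ Z.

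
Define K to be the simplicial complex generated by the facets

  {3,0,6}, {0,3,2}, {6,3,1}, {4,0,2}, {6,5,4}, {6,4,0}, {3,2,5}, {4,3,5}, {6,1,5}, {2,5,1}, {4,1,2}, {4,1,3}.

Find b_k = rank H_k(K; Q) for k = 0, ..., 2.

b_0 = 1, b_1 = 0, b_2 = 0.

Take the total order 0 < 1 < 2 < 3 < 4 < 5 < 6 on the vertex set. Then K (dimension 2) consists of the simplices:

  0-simplices (7): [0], [1], [2], [3], [4], [5], [6]
  1-simplices (18): [0,2], [0,3], [0,4], [0,6], [1,2], [1,3], [1,4], [1,5], [1,6], [2,3], [2,4], [2,5], [3,4], [3,5], [3,6], [4,5], [4,6], [5,6]
  2-simplices (12): [0,2,3], [0,2,4], [0,3,6], [0,4,6], [1,2,4], [1,2,5], [1,3,4], [1,3,6], [1,5,6], [2,3,5], [3,4,5], [4,5,6]

giving chain groups C_0 ≅ Z^7, C_1 ≅ Z^18, C_2 ≅ Z^12.

Boundary ∂_1: C_1 → C_0 is given by ∂[p,q] = [q] − [p]. For instance
  ∂[1,6] = [6] − [1].
The resulting 7×18 matrix has rank 6, and its Smith normal form has invariant factors (1,1,1,1,1,1).

Boundary ∂_2: C_2 → C_1 sends each 2-simplex [p,q,r] to [q,r] − [p,r] + [p,q]. For instance
  ∂[1,5,6] = [5,6] − [1,6] + [1,5],
  ∂[2,3,5] = [3,5] − [2,5] + [2,3].
As a 18×12 matrix over Z this has rank 12, with invariant factors (1,1,1,1,1,1,1,1,1,1,1,2).

Reading off H_k = ker ∂_k / im ∂_{k+1}:

  H_0: rank C_0 − rank ∂_1 = 7 − 6 = 1, and the invariant factors of ∂_1 are all 1, so H_0 = Z.
  H_1: rank ker ∂_1 − rank ∂_2 = (18 − 6) − 12 = 0, and ∂_2 has invariant factor 2 > 1, so H_1 = Z/2.
  H_2: rank ker ∂_2 − rank ∂_3 = (12 − 12) − 0 = 0, and there is no ∂_3, so H_2 = 0.

(K is a triangulation of the real projective plane RP^2.)

Hence the Betti numbers are b_0 = 1, b_1 = 0, b_2 = 0.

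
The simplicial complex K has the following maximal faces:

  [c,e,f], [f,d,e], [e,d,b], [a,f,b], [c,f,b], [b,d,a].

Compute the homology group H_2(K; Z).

H_2 = 0.

Order the vertices as a < b < c < d < e < f. Listing each simplex with vertices in this order, K has dimension 2 with simplices:

  0-simplices (6): a, b, c, d, e, f
  1-simplices (12): ab, ad, af, bc, bd, be, bf, ce, cf, de, df, ef
  2-simplices (6): abd, abf, bcf, bde, cef, def

giving chain groups C_0 ≅ Z^6, C_1 ≅ Z^12, C_2 ≅ Z^6.

The boundary map ∂_1: C_1 → C_0 maps an edge to its endpoints' difference, ∂[p,q] = q − p. For instance
  ∂af = f − a.
As a 6×12 matrix over Z this has rank 5, with invariant factors (1,1,1,1,1).

The boundary map ∂_2: C_2 → C_1 maps a triangle to the signed sum of its edges. For instance
  ∂abd = bd − ad + ab,
  ∂bcf = cf − bf + bc.
The 12×6 boundary matrix has rank 6 and Smith normal form diag(1,1,1,1,1,1).

Computing H_k = (kernel of ∂_k) / (image of ∂_{k+1}):

  H_2: rank ker ∂_2 − rank ∂_3 = (6 − 6) − 0 = 0, and there is no ∂_3, so H_2 = 0.

(K is a triangulation of the cylinder S^1 x I.)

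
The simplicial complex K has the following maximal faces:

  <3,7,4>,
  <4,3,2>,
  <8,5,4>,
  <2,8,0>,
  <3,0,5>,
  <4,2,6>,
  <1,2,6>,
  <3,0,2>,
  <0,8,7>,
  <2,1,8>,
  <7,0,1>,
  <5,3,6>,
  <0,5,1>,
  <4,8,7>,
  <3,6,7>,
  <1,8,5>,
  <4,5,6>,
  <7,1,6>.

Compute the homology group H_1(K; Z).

We work with the vertex ordering 0 < 1 < 2 < 3 < 4 < 5 < 6 < 7 < 8. The simplices of K, each written with vertices in increasing order, are:

  0-simplices (9): [0], [1], [2], [3], [4], [5], [6], [7], [8]
  1-simplices (27): (27 of them)
  2-simplices (18): [0,1,5], [0,1,7], [0,2,3], [0,2,8], [0,3,5], [0,7,8], [1,2,6], [1,2,8], [1,5,8], [1,6,7], [2,3,4], [2,4,6], [3,4,7], [3,5,6], [3,6,7], [4,5,6], [4,5,8], [4,7,8]

giving chain groups C_0 ≅ Z^9, C_1 ≅ Z^27, C_2 ≅ Z^18.

Boundary ∂_1: C_1 → C_0 sends each edge [p,q] (with p < q) to q − p. For instance
  ∂[7,8] = [8] − [7].
The resulting 9×27 matrix has rank 8, and its Smith normal form has invariant factors (1,1,1,1,1,1,1,1).

∂_2: C_2 → C_1 maps a triangle to the signed sum of its edges. For instance
  ∂[1,2,6] = [2,6] − [1,6] + [1,2],
  ∂[0,3,5] = [3,5] − [0,5] + [0,3].
The 27×18 boundary matrix has rank 18 and Smith normal form diag(1,1,1,1,1,1,1,1,1,1,1,1,1,1,1,1,1,2).

Computing H_k = (kernel of ∂_k) / (image of ∂_{k+1}):

  H_1: rank ker ∂_1 − rank ∂_2 = (27 − 8) − 18 = 1, and ∂_2 has invariant factor 2 > 1, so H_1 = Z ⊕ Z_2.

H_1 ≅ Z ⊕ Z_2.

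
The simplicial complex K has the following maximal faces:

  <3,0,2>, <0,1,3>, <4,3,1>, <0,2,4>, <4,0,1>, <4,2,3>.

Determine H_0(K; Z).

H_0 ≅ Z.

Order the vertices as 0 < 1 < 2 < 3 < 4. Listing each simplex with vertices in this order, K has dimension 2 with simplices:

  0-simplices (5): [0], [1], [2], [3], [4]
  1-simplices (9): [0,1], [0,2], [0,3], [0,4], [1,3], [1,4], [2,3], [2,4], [3,4]
  2-simplices (6): [0,1,3], [0,1,4], [0,2,3], [0,2,4], [1,3,4], [2,3,4]

Hence C_0 ≅ Z^5, C_1 ≅ Z^9, C_2 ≅ Z^6.

Boundary ∂_1: C_1 → C_0 sends each edge [p,q] (with p < q) to q − p.
As a 5×9 matrix over Z this has rank 4, with invariant factors (1,1,1,1).

The boundary map ∂_2: C_2 → C_1 maps a triangle to the signed sum of its edges. For instance
  ∂[1,3,4] = [3,4] − [1,4] + [1,3],
  ∂[0,1,4] = [1,4] − [0,4] + [0,1].
This gives a 9×6 integer matrix of rank 5; reducing to Smith normal form yields diagonal entries (1,1,1,1,1).

Now H_k = ker ∂_k / im ∂_{k+1}, so:

  H_0: rank C_0 − rank ∂_1 = 5 − 4 = 1, and the invariant factors of ∂_1 are all 1, so H_0 ≅ Z.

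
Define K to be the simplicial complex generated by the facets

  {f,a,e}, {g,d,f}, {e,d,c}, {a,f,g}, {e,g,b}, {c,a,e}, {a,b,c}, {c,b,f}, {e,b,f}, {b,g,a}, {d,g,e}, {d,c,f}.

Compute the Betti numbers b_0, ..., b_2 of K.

We work with the vertex ordering a < b < c < d < e < f < g. The simplices of K, each written with vertices in increasing order, are:

  0-simplices (7): a, b, c, d, e, f, g
  1-simplices (18): ab, ac, ae, af, ag, bc, be, bf, bg, cd, ce, cf, de, df, dg, ef, eg, fg
  2-simplices (12): abc, abg, ace, aef, afg, bcf, bef, beg, cde, cdf, deg, dfg

Hence C_0 ≅ Z^7, C_1 ≅ Z^18, C_2 ≅ Z^12.

The boundary map ∂_1: C_1 → C_0 sends each edge [p,q] (with p < q) to q − p.
This gives a 7×18 integer matrix of rank 6; reducing to Smith normal form yields diagonal entries (1,1,1,1,1,1).

Boundary ∂_2: C_2 → C_1 acts by ∂[p,q,r] = [q,r] − [p,r] + [p,q]. For instance
  ∂aef = ef − af + ae,
  ∂ace = ce − ae + ac.
The 18×12 boundary matrix has rank 12 and Smith normal form diag(1,1,1,1,1,1,1,1,1,1,1,2).

Now H_k = ker ∂_k / im ∂_{k+1}, so:

  H_0: rank C_0 − rank ∂_1 = 7 − 6 = 1, and the invariant factors of ∂_1 are all 1, so H_0 = Z.
  H_1: rank ker ∂_1 − rank ∂_2 = (18 − 6) − 12 = 0, and ∂_2 has invariant factor 2 > 1, so H_1 = Z/2.
  H_2: rank ker ∂_2 − rank ∂_3 = (12 − 12) − 0 = 0, and there is no ∂_3, so H_2 = 0.

(K is a triangulation of the real projective plane RP^2.)

Hence the Betti numbers are b_0 = 1, b_1 = 0, b_2 = 0.

b_0 = 1, b_1 = 0, b_2 = 0.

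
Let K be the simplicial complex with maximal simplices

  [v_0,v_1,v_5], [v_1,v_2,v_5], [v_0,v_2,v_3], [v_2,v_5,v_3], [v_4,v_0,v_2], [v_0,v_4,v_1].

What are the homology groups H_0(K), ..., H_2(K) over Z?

H_0 ≅ Z,  H_1 ≅ Z,  H_2 = 0.

Order the vertices as v_0 < v_1 < v_2 < v_3 < v_4 < v_5. Listing each simplex with vertices in this order, K has dimension 2 with simplices:

  0-simplices (6): [v_0], [v_1], [v_2], [v_3], [v_4], [v_5]
  1-simplices (12): [v_0,v_1], [v_0,v_2], [v_0,v_3], [v_0,v_4], [v_0,v_5], [v_1,v_2], [v_1,v_4], [v_1,v_5], [v_2,v_3], [v_2,v_4], [v_2,v_5], [v_3,v_5]
  2-simplices (6): [v_0,v_1,v_4], [v_0,v_1,v_5], [v_0,v_2,v_3], [v_0,v_2,v_4], [v_1,v_2,v_5], [v_2,v_3,v_5]

so the chain groups are C_0 ≅ Z^6, C_1 ≅ Z^12, C_2 ≅ Z^6.

Boundary ∂_1: C_1 → C_0 sends each edge [p,q] (with p < q) to q − p.
The resulting 6×12 matrix has rank 5, and its Smith normal form has invariant factors (1,1,1,1,1).

Boundary ∂_2: C_2 → C_1 acts by ∂[p,q,r] = [q,r] − [p,r] + [p,q]. For instance
  ∂[v_2,v_3,v_5] = [v_3,v_5] − [v_2,v_5] + [v_2,v_3],
  ∂[v_0,v_2,v_4] = [v_2,v_4] − [v_0,v_4] + [v_0,v_2].
This gives a 12×6 integer matrix of rank 6; reducing to Smith normal form yields diagonal entries (1,1,1,1,1,1).

Now H_k = ker ∂_k / im ∂_{k+1}, so:

  H_0: rank C_0 − rank ∂_1 = 6 − 5 = 1, and the invariant factors of ∂_1 are all 1, so H_0 = Z.
  H_1: rank ker ∂_1 − rank ∂_2 = (12 − 5) − 6 = 1, and the invariant factors of ∂_2 are all 1, so H_1 = Z.
  H_2: rank ker ∂_2 − rank ∂_3 = (6 − 6) − 0 = 0, and there is no ∂_3, so H_2 = 0.

As a check, the Euler characteristic is 6 − 12 + 6 = 0, which agrees with 1 − 1 + 0 = 0.
(K is a triangulation of the cylinder S^1 x I.)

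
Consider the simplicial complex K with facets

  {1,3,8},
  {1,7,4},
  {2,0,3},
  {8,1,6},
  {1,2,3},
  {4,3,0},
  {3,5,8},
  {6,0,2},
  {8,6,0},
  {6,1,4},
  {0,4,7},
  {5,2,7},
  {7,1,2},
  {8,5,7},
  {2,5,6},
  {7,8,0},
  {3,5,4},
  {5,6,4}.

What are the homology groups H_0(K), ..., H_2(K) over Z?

K has 9 vertices, 27 edges, 18 triangles.
rank ∂_0 = 0, rank ∂_1 = 8 ⇒ b_0 = 9 − 0 − 8 = 1; all invariant factors of ∂_1 are 1 so no torsion. So H_0 = Z.
rank ∂_1 = 8, rank ∂_2 = 17 ⇒ b_1 = 27 − 8 − 17 = 2; all invariant factors of ∂_2 are 1 so no torsion. So H_1 = Z^2.
rank ∂_2 = 17, rank ∂_3 = 0 ⇒ b_2 = 18 − 17 − 0 = 1. So H_2 = Z.

H_0 ≅ Z,  H_1 ≅ Z^2,  H_2 ≅ Z.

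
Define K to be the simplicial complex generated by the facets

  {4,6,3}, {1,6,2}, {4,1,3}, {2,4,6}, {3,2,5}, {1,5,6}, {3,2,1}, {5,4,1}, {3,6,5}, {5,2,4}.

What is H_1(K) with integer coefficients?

H_1 = Z/2.

K has 6 vertices, 15 edges, 10 triangles.
rank ∂_1 = 5, rank ∂_2 = 10 ⇒ b_1 = 15 − 5 − 10 = 0; ∂_2 has invariant factor(s) [2] giving torsion. So H_1 = Z/2.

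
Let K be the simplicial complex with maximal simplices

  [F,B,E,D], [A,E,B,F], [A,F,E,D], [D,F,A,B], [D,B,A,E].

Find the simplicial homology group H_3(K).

H_3 = Z.

Order the vertices as A < B < D < E < F. Listing each simplex with vertices in this order, K has dimension 3 with simplices:

  0-simplices (5): A, B, D, E, F
  1-simplices (10): AB, AD, AE, AF, BD, BE, BF, DE, DF, EF
  2-simplices (10): ABD, ABE, ABF, ADE, ADF, AEF, BDE, BDF, BEF, DEF
  3-simplices (5): ABDE, ABDF, ABEF, ADEF, BDEF

giving chain groups C_0 ≅ Z^5, C_1 ≅ Z^10, C_2 ≅ Z^10, C_3 ≅ Z^5.

∂_1: C_1 → C_0 sends each edge [p,q] (with p < q) to q − p. For instance
  ∂AF = F − A.
This gives a 5×10 integer matrix of rank 4; reducing to Smith normal form yields diagonal entries (1,1,1,1).

The boundary map ∂_2: C_2 → C_1 acts by ∂[p,q,r] = [q,r] − [p,r] + [p,q]. For instance
  ∂BDE = DE − BE + BD,
  ∂ABD = BD − AD + AB.
The 10×10 boundary matrix has rank 6 and Smith normal form diag(1,1,1,1,1,1).

The boundary map ∂_3: C_3 → C_2 sends each 3-simplex σ to the alternating sum Σ_i (−1)^i (σ with its i-th vertex removed). For instance
  ∂ABDE = BDE − ADE + ABE − ABD,
  ∂BDEF = DEF − BEF + BDF − BDE.
The resulting 10×5 matrix has rank 4, and its Smith normal form has invariant factors (1,1,1,1).

Computing H_k = (kernel of ∂_k) / (image of ∂_{k+1}):

  H_3: rank ker ∂_3 − rank ∂_4 = (5 − 4) − 0 = 1, and there is no ∂_4, so H_3 = Z.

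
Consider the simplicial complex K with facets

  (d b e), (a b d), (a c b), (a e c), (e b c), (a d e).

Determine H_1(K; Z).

H_1 = 0.

Fix the vertex order a < b < c < d < e and write every simplex with vertices in increasing order. Then dim K = 2 and the simplices of K are:

  0-simplices (5): a, b, c, d, e
  1-simplices (9): ab, ac, ad, ae, bc, bd, be, ce, de
  2-simplices (6): abc, abd, ace, ade, bce, bde

so the chain groups are C_0 ≅ Z^5, C_1 ≅ Z^9, C_2 ≅ Z^6.

The boundary map ∂_1: C_1 → C_0 is given by ∂[p,q] = [q] − [p]. For instance
  ∂bd = d − b.
The 5×9 boundary matrix has rank 4 and Smith normal form diag(1,1,1,1).

Boundary ∂_2: C_2 → C_1 maps a triangle to the signed sum of its edges. For instance
  ∂abd = bd − ad + ab,
  ∂bde = de − be + bd.
The resulting 9×6 matrix has rank 5, and its Smith normal form has invariant factors (1,1,1,1,1).

Reading off H_k = ker ∂_k / im ∂_{k+1}:

  H_1: rank ker ∂_1 − rank ∂_2 = (9 − 4) − 5 = 0, and the invariant factors of ∂_2 are all 1, so H_1 ≅ 0.

(K is a triangulation of the 2-sphere S^2.)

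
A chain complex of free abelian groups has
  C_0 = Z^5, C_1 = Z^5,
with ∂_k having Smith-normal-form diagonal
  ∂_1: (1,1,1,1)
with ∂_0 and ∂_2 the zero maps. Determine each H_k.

H_0: b_0 = 5 − 0 − 4 = 1; torsion from ∂_1 factors > 1: none. So H_0 = Z.
H_1: b_1 = 5 − 4 − 0 = 1; torsion from ∂_2 factors > 1: none. So H_1 = Z.

H_0 = Z,  H_1 = Z.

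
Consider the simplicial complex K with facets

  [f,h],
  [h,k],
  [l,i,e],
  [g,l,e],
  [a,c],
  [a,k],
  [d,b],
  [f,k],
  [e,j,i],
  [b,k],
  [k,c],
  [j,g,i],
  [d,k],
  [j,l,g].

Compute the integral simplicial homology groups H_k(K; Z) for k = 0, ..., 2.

H_0 = Z^2,  H_1 = Z^4,  H_2 = 0.

Order the vertices as a < b < c < d < e < f < g < h < i < j < k < l. Listing each simplex with vertices in this order, K has dimension 2 with simplices:

  0-simplices (12): a, b, c, d, e, f, g, h, i, j, k, l
  1-simplices (19): ac, ak, bd, bk, ck, dk, eg, ei, ej, el, fh, fk, gi, gj, gl, hk, ij, il, jl
  2-simplices (5): egl, eij, eil, gij, gjl

giving chain groups C_0 ≅ Z^12, C_1 ≅ Z^19, C_2 ≅ Z^5.

The boundary map ∂_1: C_1 → C_0 is given by ∂[p,q] = [q] − [p].
The resulting 12×19 matrix has rank 10, and its Smith normal form has invariant factors (1,1,1,1,1,1,1,1,1,1).

∂_2: C_2 → C_1 acts by ∂[p,q,r] = [q,r] − [p,r] + [p,q]. For instance
  ∂gjl = jl − gl + gj,
  ∂eil = il − el + ei.
As a 19×5 matrix over Z this has rank 5, with invariant factors (1,1,1,1,1).

Reading off H_k = ker ∂_k / im ∂_{k+1}:

  H_0: rank C_0 − rank ∂_1 = 12 − 10 = 2, and the invariant factors of ∂_1 are all 1, so H_0 = Z^2.
  H_1: rank ker ∂_1 − rank ∂_2 = (19 − 10) − 5 = 4, and the invariant factors of ∂_2 are all 1, so H_1 = Z^4.
  H_2: rank ker ∂_2 − rank ∂_3 = (5 − 5) − 0 = 0, and there is no ∂_3, so H_2 = 0.

(K is a triangulation of the disjoint union of the Möbius band and a wedge of 3 circles.)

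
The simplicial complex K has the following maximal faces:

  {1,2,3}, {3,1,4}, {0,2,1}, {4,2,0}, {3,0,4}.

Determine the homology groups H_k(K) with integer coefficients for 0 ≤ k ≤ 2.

H_0 ≅ Z,  H_1 ≅ Z,  H_2 = 0.

Fix the vertex order 0 < 1 < 2 < 3 < 4 and write every simplex with vertices in increasing order. Then dim K = 2 and the simplices of K are:

  0-simplices (5): [0], [1], [2], [3], [4]
  1-simplices (10): [0,1], [0,2], [0,3], [0,4], [1,2], [1,3], [1,4], [2,3], [2,4], [3,4]
  2-simplices (5): [0,1,2], [0,2,4], [0,3,4], [1,2,3], [1,3,4]

Hence C_0 ≅ Z^5, C_1 ≅ Z^10, C_2 ≅ Z^5.

Boundary ∂_1: C_1 → C_0 is given by ∂[p,q] = [q] − [p]. For instance
  ∂[0,3] = [3] − [0].
The resulting 5×10 matrix has rank 4, and its Smith normal form has invariant factors (1,1,1,1).

∂_2: C_2 → C_1 acts by ∂[p,q,r] = [q,r] − [p,r] + [p,q]. For instance
  ∂[0,1,2] = [1,2] − [0,2] + [0,1],
  ∂[0,2,4] = [2,4] − [0,4] + [0,2].
This gives a 10×5 integer matrix of rank 5; reducing to Smith normal form yields diagonal entries (1,1,1,1,1).

Computing H_k = (kernel of ∂_k) / (image of ∂_{k+1}):

  H_0: rank C_0 − rank ∂_1 = 5 − 4 = 1, and the invariant factors of ∂_1 are all 1, so H_0 = Z.
  H_1: rank ker ∂_1 − rank ∂_2 = (10 − 4) − 5 = 1, and the invariant factors of ∂_2 are all 1, so H_1 = Z.
  H_2: rank ker ∂_2 − rank ∂_3 = (5 − 5) − 0 = 0, and there is no ∂_3, so H_2 = 0.

As a check, the Euler characteristic is 5 − 10 + 5 = 0, which agrees with 1 − 1 + 0 = 0.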